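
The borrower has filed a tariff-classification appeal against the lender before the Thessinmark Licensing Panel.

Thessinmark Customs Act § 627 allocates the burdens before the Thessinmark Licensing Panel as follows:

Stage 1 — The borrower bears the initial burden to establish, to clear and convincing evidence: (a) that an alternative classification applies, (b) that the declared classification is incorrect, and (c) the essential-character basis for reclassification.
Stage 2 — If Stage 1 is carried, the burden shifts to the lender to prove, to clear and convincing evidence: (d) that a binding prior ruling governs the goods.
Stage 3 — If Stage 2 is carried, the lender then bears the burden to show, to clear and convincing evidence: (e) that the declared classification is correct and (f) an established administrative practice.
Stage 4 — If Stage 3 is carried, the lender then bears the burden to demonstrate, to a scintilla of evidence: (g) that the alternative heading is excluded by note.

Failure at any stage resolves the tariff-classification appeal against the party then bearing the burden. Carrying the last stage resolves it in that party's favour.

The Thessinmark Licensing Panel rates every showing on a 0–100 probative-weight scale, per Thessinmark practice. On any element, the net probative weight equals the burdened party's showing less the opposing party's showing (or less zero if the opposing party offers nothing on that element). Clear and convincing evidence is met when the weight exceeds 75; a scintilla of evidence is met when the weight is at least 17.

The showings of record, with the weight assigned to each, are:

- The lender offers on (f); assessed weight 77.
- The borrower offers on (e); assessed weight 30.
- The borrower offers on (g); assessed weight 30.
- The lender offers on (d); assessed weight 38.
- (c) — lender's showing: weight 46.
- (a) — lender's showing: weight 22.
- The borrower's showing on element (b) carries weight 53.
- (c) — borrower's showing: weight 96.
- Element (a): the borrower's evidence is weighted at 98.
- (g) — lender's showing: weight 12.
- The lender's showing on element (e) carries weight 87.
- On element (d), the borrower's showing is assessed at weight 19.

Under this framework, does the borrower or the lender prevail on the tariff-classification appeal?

At Stage 1 the borrower must meet clear and convincing evidence (weight exceeds 75): on (a) the weight is 98 less the opposing 22 gives net 76, which does exceed 75, so (a) meets the standard; on (b) the weight is 53, ≤ 75, so (b) does not meet the standard; on (c) the weight is 96 less the opposing 46 gives net 50, which does not exceed 75, so (c) does not meet the standard.
  Stage 1 not carried; the borrower fails its burden.
So the lender prevails.

lender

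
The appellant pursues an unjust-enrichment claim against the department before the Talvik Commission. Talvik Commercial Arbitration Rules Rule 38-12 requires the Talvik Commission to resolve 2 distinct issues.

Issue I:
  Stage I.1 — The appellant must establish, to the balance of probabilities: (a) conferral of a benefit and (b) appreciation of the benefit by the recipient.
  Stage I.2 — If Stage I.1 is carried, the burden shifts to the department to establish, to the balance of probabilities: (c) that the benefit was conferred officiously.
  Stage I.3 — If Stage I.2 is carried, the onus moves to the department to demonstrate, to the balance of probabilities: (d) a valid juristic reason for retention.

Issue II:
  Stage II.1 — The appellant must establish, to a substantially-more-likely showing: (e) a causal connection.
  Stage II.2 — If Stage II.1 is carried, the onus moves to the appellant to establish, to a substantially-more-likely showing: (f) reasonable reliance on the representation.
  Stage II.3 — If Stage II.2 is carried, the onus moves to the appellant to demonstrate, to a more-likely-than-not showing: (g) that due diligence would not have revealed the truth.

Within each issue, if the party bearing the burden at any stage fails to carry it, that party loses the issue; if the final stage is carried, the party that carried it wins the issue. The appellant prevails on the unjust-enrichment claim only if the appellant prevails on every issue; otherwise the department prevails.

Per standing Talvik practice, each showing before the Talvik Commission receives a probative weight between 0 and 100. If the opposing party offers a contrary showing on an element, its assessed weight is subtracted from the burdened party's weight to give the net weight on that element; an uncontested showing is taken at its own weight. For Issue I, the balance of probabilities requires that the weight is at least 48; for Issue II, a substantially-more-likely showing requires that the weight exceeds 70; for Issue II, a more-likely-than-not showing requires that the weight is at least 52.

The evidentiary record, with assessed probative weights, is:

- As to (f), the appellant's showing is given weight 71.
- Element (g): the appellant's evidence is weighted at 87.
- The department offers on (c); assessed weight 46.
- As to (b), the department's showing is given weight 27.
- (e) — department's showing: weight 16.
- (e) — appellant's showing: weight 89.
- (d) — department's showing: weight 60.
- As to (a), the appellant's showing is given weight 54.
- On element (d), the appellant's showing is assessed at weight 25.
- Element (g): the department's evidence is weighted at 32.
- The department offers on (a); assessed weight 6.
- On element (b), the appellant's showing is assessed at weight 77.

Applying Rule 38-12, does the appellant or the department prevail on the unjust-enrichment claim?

appellant

— Issue I —
Stage I.1 (appellant, the balance of probabilities, weight is at least 48): (a) net 54−6=48 ≥ 48 — meets; (b) net 77−27=50 ≥ 48 — meets.
  The appellant carries Stage I.1; the department now bears the burden.
Stage I.2 (department, the balance of probabilities, weight is at least 48): (c) 46 < 48 — fails.
  Stage I.2 not carried; the department fails its burden.
So the appellant prevails on this issue.
— Issue II —
Stage II.1 (appellant, a substantially-more-likely showing, weight exceeds 70): (e) net 89−16=73 > 70 — meets.
  All elements met. The appellant retains the burden for Stage II.2.
Stage II.2 (appellant, a substantially-more-likely showing, weight exceeds 70): (f) 71 > 70 — meets.
  All elements met. The appellant retains the burden for Stage II.3.
Stage II.3 (appellant, a more-likely-than-not showing, weight is at least 52): (g) net 87−32=55 ≥ 52 — meets.
  Stage II.3 carried; the final stage is satisfied.
All stages carried — the appellant prevails on this issue.
Per-issue: Issue I → appellant; Issue II → appellant. The appellant must prevail on every issue; overall, the appellant prevails.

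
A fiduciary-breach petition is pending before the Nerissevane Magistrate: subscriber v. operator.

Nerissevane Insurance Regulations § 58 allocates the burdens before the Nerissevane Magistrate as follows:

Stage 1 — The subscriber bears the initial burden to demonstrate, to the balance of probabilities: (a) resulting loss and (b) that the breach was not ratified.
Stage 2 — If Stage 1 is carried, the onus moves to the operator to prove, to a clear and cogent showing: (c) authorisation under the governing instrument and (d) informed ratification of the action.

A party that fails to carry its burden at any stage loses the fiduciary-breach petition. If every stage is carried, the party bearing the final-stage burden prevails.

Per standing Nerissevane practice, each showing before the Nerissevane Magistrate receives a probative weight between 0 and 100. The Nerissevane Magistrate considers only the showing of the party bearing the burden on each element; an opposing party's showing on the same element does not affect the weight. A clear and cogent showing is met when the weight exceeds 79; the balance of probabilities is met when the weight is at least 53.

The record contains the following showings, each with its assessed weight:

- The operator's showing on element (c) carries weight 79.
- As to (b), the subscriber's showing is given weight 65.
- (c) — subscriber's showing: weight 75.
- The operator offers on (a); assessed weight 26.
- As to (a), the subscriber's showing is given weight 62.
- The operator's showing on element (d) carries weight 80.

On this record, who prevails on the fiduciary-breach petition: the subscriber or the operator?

subscriber

At Stage 1 the subscriber must meet the balance of probabilities (weight is at least 53): on (a) the weight is 62 (the operator's 26 is given no effect), which does reach 53, so (a) meets the standard; on (b) the weight is 65, which does reach 53, so (b) meets the standard.
  Stage 1 carried; the burden shifts to the operator.
At Stage 2 the operator must meet a clear and cogent showing (weight exceeds 79): on (c) the weight is 79 (the subscriber's 75 is given no effect), which does not exceed 79, so (c) does not meet the standard; on (d) the weight is 80, which does exceed 79, so (d) meets the standard.
  Stage 2 not carried; the operator fails its burden.
The subscriber prevails.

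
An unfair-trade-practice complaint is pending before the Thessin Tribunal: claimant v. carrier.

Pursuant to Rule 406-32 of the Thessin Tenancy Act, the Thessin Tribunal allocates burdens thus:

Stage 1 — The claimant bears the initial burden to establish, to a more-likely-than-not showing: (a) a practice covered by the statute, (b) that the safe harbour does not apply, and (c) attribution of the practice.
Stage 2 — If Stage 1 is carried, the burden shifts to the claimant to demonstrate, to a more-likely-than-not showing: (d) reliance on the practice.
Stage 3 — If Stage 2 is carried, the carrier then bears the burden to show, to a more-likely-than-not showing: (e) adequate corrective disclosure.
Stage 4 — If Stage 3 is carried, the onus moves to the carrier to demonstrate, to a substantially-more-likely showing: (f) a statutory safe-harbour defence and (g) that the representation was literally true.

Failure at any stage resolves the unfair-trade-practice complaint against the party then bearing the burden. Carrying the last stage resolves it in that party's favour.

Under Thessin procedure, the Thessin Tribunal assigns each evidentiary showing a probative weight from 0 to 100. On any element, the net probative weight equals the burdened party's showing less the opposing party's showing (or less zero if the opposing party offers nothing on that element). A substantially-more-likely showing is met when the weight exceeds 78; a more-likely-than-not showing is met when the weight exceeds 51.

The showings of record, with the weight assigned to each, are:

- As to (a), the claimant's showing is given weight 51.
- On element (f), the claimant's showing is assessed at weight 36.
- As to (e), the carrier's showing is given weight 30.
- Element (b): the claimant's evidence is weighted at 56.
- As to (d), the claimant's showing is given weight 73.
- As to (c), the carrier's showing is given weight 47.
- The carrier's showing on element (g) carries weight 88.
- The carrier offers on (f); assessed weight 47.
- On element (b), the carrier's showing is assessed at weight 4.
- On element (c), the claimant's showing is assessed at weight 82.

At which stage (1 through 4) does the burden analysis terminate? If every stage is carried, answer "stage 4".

Stage 1 — burden on claimant; standard: a more-likely-than-not showing (weight exceeds 51).
    (a): 51 ≤ 51 [not met]
    (b): 56 − 4 = 52 > 51 [met]
    (c): 82 − 47 = 35 ≤ 51 [not met]
  Stage 1 not carried; the claimant fails its burden.
The carrier prevails.

stage 1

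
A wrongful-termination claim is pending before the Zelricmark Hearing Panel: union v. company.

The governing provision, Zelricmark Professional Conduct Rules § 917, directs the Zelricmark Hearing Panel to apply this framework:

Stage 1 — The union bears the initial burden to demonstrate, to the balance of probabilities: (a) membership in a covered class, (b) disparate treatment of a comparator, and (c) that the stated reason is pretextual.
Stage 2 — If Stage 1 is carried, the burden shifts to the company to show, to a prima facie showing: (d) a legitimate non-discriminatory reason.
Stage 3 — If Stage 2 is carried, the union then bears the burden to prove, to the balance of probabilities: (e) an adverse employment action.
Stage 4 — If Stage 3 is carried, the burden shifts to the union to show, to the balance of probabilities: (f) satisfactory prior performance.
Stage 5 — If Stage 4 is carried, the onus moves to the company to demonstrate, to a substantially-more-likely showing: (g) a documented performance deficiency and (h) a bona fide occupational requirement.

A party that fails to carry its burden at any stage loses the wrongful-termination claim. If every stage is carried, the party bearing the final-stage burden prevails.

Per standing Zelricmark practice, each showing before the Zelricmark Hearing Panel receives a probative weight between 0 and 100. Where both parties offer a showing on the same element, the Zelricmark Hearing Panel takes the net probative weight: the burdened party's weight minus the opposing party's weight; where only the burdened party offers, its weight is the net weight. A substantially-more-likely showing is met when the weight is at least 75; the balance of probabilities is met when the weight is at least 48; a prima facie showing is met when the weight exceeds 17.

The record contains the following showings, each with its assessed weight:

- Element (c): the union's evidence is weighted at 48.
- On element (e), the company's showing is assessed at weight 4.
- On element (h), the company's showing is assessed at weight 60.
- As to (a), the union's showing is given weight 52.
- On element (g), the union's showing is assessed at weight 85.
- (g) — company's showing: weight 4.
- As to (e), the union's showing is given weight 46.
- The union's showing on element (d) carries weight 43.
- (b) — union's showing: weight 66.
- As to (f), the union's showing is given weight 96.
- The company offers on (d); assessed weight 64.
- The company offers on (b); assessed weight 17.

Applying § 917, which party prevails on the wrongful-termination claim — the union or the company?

At Stage 1 the union must meet the balance of probabilities (weight is at least 48): on (a) the weight is 52, which does reach 48, so (a) meets the standard; on (b) the weight is 66 less the opposing 17 gives net 49, ≥ 48, so (b) meets the standard; on (c) the weight is 48, ≥ 48, so (c) meets the standard.
  All elements met. The burden passes to the company.
At Stage 2 the company must meet a prima facie showing (weight exceeds 17): on (d) the weight is 64 less the opposing 43 gives net 21, > 17, so (d) meets the standard.
  Stage 2 is satisfied; the onus moves to the union.
At Stage 3 the union must meet the balance of probabilities (weight is at least 48): on (e) the weight is 46 less the opposing 4 gives net 42, which does not reach 48, so (e) does not meet the standard.
  The union does not carry Stage 3.
The analysis ends at Stage 3; the company prevails.

company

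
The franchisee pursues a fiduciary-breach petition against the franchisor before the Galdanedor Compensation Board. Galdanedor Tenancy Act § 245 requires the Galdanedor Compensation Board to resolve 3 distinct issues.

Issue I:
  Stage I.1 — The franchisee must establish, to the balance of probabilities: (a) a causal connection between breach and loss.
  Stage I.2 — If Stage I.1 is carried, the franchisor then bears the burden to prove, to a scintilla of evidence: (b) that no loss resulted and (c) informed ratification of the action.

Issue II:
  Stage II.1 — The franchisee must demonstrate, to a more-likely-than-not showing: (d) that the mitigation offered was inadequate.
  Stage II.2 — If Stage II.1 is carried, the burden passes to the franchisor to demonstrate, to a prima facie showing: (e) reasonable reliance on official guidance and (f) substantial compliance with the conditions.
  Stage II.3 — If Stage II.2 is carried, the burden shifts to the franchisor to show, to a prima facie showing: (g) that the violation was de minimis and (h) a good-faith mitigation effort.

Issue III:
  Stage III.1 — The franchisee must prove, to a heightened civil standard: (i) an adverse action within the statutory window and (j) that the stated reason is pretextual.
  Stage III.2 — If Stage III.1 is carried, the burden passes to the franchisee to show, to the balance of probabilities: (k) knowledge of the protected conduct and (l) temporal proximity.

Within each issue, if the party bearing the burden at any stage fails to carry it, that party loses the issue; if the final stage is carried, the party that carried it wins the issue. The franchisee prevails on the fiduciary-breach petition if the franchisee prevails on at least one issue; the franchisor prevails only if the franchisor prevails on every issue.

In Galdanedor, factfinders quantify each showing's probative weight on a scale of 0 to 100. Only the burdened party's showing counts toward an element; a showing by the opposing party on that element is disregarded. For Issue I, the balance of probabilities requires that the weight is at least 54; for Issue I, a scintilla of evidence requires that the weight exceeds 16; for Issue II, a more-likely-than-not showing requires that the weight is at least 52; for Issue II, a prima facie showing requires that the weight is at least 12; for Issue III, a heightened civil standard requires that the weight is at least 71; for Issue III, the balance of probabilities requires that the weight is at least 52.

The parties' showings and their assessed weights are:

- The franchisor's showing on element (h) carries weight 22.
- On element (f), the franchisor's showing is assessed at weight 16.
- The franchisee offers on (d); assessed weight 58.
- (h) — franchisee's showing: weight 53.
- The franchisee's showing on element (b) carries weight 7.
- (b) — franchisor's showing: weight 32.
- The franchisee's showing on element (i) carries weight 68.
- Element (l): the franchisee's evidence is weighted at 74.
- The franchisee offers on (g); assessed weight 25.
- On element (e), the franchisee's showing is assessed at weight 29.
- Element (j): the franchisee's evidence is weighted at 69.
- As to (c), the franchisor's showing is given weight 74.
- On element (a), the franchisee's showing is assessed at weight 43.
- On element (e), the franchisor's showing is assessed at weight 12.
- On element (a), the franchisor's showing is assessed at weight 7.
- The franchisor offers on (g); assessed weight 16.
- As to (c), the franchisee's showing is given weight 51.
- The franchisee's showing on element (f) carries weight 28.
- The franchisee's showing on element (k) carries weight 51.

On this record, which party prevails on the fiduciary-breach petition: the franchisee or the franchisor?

— Issue I —
Stage I.1 (franchisee, the balance of probabilities, weight is at least 54): (a) 43 (franchisor's 7 disregarded) < 54 — fails.
  The franchisee does not carry Stage I.1.
So the franchisor prevails on this issue.
— Issue II —
At Stage II.1 the franchisee must meet a more-likely-than-not showing (weight is at least 52): on (d) the weight is 58, ≥ 52, so (d) meets the standard.
  Stage II.1 carried; the burden shifts to the franchisor.
At Stage II.2 the franchisor must meet a prima facie showing (weight is at least 12): on (e) the weight is 12 (the franchisee's 29 is given no effect), ≥ 12, so (e) meets the standard; on (f) the weight is 16 (the franchisee's 28 is given no effect), which does reach 12, so (f) meets the standard.
  Stage II.2 is satisfied; the franchisor continues to bear the burden.
At Stage II.3 the franchisor must meet a prima facie showing (weight is at least 12): on (g) the weight is 16 (the franchisee's 25 is given no effect), which does reach 12, so (g) meets the standard; on (h) the weight is 22 (the franchisee's 53 is given no effect), ≥ 12, so (h) meets the standard.
  All elements met at the final stage.
Every stage carried; the franchisor prevails on this issue.
— Issue III —
Stage III.1 (franchisee, a heightened civil standard, weight is at least 71): (i) 68 < 71 — fails; (j) 69 < 71 — fails.
  The franchisee does not carry Stage III.1.
The franchisor prevails on this issue.
Per-issue: Issue I → franchisor; Issue II → franchisor; Issue III → franchisor. The franchisee must prevail on at least one issue; overall, the franchisor prevails.

franchisor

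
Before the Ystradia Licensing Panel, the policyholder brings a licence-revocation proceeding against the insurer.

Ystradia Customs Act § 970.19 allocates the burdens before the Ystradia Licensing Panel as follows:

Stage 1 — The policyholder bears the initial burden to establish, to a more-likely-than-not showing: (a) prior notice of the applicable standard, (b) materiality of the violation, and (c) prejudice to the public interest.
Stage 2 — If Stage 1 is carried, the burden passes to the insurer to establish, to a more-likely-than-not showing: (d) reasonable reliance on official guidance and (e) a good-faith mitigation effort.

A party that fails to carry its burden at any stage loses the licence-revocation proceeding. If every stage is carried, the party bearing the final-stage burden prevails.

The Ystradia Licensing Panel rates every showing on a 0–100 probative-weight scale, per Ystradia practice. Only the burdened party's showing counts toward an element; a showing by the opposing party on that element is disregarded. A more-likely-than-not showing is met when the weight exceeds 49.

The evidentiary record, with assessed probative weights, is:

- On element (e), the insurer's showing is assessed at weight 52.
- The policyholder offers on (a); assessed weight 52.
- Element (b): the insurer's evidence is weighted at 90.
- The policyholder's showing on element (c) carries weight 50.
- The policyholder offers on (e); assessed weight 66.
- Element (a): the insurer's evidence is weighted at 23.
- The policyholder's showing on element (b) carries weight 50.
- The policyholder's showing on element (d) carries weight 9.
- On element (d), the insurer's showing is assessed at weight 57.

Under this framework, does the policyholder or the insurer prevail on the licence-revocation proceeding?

At Stage 1 the policyholder must meet a more-likely-than-not showing (weight exceeds 49): on (a) the weight is 52 (the insurer's 23 is given no effect), which does exceed 49, so (a) meets the standard; on (b) the weight is 50 (the insurer's 90 is given no effect), which does exceed 49, so (b) meets the standard; on (c) the weight is 50, > 49, so (c) meets the standard.
  Stage 1 is satisfied; the onus moves to the insurer.
At Stage 2 the insurer must meet a more-likely-than-not showing (weight exceeds 49): on (d) the weight is 57 (the policyholder's 9 is given no effect), > 49, so (d) meets the standard; on (e) the weight is 52 (the policyholder's 66 is given no effect), > 49, so (e) meets the standard.
  Stage 2 carried; the final stage is satisfied.
With every stage satisfied, the insurer prevails.

insurer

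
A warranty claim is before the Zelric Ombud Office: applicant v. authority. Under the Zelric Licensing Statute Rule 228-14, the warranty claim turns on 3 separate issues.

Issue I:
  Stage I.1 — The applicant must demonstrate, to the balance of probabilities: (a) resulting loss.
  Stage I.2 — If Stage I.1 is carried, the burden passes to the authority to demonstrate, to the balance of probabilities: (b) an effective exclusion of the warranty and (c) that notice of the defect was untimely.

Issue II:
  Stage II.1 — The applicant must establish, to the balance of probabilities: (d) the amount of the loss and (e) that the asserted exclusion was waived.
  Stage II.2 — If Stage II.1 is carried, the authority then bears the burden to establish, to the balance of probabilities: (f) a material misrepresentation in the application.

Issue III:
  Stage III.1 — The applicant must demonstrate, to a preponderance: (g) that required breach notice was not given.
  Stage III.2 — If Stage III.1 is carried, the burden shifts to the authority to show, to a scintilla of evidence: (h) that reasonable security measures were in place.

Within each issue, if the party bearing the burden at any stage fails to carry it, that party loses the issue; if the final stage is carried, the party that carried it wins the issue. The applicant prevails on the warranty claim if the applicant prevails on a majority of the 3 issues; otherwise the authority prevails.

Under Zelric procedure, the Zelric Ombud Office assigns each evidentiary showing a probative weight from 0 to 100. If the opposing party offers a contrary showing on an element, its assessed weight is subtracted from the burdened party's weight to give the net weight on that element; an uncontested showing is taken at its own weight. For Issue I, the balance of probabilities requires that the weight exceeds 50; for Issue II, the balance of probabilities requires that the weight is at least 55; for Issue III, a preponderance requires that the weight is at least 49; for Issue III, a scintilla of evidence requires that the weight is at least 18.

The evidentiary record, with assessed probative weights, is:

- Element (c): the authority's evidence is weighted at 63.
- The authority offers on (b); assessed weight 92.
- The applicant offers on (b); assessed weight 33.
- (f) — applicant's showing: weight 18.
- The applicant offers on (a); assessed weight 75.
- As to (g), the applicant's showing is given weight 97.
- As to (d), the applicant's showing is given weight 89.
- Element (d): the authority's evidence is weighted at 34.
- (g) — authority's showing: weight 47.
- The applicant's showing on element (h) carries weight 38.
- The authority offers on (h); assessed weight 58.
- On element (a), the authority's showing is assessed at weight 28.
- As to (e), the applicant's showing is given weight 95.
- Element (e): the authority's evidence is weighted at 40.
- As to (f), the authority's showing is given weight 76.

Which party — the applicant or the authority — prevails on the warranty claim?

— Issue I —
At Stage I.1 the applicant must meet the balance of probabilities (weight exceeds 50): on (a) the weight is 75 less the opposing 28 gives net 47, ≤ 50, so (a) does not meet the standard.
  Not every element is met, so the applicant fails to carry Stage I.1.
So the authority prevails on this issue.
— Issue II —
Stage II.1 (applicant, the balance of probabilities, weight is at least 55): (d) net 89−34=55 ≥ 55 — meets; (e) net 95−40=55 ≥ 55 — meets.
  The applicant carries Stage II.1; the authority now bears the burden.
Stage II.2 (authority, the balance of probabilities, weight is at least 55): (f) net 76−18=58 ≥ 55 — meets.
  All elements met at the final stage.
Every stage carried; the authority prevails on this issue.
— Issue III —
Stage III.1 — burden on applicant; standard: a preponderance (weight is at least 49).
    (g): 97 − 47 = 50 ≥ 49 [met]
  All elements met. The burden passes to the authority.
Stage III.2 — burden on authority; standard: a scintilla of evidence (weight is at least 18).
    (h): 58 − 38 = 20 ≥ 18 [met]
  All elements met at the final stage.
With every stage satisfied, the authority prevails on this issue.
Per-issue: Issue I → authority; Issue II → authority; Issue III → authority. The applicant must prevail on a majority of issues; overall, the authority prevails.

authority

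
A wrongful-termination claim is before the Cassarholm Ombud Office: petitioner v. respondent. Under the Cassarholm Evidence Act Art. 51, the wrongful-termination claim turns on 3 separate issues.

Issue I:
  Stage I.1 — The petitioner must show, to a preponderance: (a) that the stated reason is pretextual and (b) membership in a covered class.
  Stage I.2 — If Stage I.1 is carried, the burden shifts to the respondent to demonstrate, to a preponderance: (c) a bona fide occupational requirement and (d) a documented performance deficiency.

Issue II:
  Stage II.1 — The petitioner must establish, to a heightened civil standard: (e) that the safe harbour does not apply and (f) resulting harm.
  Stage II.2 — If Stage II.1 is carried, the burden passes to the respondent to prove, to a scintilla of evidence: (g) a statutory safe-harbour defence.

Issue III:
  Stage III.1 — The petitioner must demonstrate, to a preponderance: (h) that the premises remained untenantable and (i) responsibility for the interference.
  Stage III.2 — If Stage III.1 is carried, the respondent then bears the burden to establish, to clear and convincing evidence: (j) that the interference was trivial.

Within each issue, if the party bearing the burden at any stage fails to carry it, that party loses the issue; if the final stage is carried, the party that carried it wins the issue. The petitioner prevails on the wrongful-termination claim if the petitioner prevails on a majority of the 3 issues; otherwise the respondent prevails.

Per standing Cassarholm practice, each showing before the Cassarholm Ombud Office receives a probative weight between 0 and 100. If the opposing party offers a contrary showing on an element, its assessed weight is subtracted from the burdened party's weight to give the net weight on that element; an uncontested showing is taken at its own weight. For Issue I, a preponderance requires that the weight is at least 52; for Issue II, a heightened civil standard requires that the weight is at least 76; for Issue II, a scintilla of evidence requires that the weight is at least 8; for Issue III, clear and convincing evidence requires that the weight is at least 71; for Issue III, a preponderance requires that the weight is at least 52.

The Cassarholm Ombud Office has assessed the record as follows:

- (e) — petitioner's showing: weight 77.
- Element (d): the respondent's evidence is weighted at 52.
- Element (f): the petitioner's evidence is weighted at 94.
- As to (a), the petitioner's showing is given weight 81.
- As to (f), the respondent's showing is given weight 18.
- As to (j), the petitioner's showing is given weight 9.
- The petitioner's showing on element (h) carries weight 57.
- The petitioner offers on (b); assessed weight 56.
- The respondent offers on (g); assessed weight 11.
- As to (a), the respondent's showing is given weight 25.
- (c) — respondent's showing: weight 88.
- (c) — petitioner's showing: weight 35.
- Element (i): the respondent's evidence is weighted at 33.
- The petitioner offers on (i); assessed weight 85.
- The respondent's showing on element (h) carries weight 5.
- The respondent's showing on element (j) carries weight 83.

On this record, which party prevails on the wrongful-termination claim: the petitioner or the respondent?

— Issue I —
Stage I.1 (petitioner, a preponderance, weight is at least 52): (a) net 81−25=56 ≥ 52 — meets; (b) 56 ≥ 52 — meets.
  The petitioner carries Stage I.1; the respondent now bears the burden.
Stage I.2 (respondent, a preponderance, weight is at least 52): (c) net 88−35=53 ≥ 52 — meets; (d) 52 ≥ 52 — meets.
  The respondent carries the last stage.
All stages carried — the respondent prevails on this issue.
— Issue II —
At Stage II.1 the petitioner must meet a heightened civil standard (weight is at least 76): on (e) the weight is 77, which does reach 76, so (e) meets the standard; on (f) the weight is 94 less the opposing 18 gives net 76, which does reach 76, so (f) meets the standard.
  The petitioner carries Stage II.1; the respondent now bears the burden.
At Stage II.2 the respondent must meet a scintilla of evidence (weight is at least 8): on (g) the weight is 11, which does reach 8, so (g) meets the standard.
  Stage II.2 carried; the final stage is satisfied.
Every stage carried; the respondent prevails on this issue.
— Issue III —
Stage III.1 — burden on petitioner; standard: a preponderance (weight is at least 52).
    (h): 57 − 5 = 52 ≥ 52 [met]
    (i): 85 − 33 = 52 ≥ 52 [met]
  Stage III.1 is satisfied; the onus moves to the respondent.
Stage III.2 — burden on respondent; standard: clear and convincing evidence (weight is at least 71).
    (j): 83 − 9 = 74 ≥ 71 [met]
  All elements met at the final stage.
With every stage satisfied, the respondent prevails on this issue.
Per-issue: Issue I → respondent; Issue II → respondent; Issue III → respondent. The petitioner must prevail on a majority of issues; overall, the respondent prevails.

respondent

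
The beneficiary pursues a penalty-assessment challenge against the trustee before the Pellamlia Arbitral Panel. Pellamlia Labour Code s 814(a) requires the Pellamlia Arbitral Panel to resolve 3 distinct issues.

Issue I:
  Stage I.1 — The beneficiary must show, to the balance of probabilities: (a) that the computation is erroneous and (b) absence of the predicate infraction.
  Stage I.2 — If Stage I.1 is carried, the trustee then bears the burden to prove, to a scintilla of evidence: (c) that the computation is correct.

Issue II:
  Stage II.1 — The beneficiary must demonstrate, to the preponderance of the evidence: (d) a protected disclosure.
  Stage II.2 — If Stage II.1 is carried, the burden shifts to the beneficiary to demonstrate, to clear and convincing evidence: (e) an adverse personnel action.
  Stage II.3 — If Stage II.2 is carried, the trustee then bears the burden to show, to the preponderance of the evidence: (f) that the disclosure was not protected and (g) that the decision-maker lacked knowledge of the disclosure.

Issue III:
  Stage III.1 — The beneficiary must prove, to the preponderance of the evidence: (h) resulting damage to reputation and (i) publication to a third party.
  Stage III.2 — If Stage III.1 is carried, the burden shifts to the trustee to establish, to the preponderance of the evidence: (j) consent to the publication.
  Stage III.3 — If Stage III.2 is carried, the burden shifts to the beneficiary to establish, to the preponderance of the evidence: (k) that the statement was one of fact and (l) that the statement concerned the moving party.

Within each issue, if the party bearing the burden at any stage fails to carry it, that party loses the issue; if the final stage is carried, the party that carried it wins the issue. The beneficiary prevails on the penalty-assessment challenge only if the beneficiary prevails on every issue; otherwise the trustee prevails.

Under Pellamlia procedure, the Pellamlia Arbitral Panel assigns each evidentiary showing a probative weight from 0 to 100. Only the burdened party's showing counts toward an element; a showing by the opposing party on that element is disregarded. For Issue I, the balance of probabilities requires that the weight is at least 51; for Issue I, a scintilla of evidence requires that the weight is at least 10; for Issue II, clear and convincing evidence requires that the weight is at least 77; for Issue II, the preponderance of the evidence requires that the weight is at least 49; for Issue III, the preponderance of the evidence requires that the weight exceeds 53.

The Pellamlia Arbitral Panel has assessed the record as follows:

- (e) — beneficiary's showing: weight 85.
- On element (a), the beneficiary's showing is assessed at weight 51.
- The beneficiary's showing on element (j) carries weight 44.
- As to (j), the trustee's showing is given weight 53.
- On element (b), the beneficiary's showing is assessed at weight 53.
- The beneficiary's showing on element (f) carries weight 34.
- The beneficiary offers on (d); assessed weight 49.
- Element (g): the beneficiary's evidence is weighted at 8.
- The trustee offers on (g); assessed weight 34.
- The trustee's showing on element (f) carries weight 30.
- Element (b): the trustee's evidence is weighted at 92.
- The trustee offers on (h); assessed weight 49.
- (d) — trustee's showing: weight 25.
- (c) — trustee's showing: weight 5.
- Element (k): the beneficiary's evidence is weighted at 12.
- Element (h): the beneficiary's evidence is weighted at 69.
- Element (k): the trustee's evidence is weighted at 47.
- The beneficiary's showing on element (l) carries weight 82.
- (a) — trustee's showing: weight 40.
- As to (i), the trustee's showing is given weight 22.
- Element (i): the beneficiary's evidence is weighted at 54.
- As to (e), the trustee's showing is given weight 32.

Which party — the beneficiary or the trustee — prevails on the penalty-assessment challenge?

beneficiary

— Issue I —
Stage I.1 (beneficiary, the balance of probabilities, weight is at least 51): (a) 51 (trustee's 40 disregarded) ≥ 51 — meets; (b) 53 (trustee's 92 disregarded) ≥ 51 — meets.
  Stage I.1 carried; the burden shifts to the trustee.
Stage I.2 (trustee, a scintilla of evidence, weight is at least 10): (c) 5 < 10 — fails.
  The trustee does not carry Stage I.2.
So the beneficiary prevails on this issue.
— Issue II —
At Stage II.1 the beneficiary must meet the preponderance of the evidence (weight is at least 49): on (d) the weight is 49 (the trustee's 25 is given no effect), ≥ 49, so (d) meets the standard.
  Stage II.1 is satisfied; the beneficiary continues to bear the burden.
At Stage II.2 the beneficiary must meet clear and convincing evidence (weight is at least 77): on (e) the weight is 85 (the trustee's 32 is given no effect), ≥ 77, so (e) meets the standard.
  The beneficiary carries Stage II.2; the trustee now bears the burden.
At Stage II.3 the trustee must meet the preponderance of the evidence (weight is at least 49): on (f) the weight is 30 (the beneficiary's 34 is given no effect), which does not reach 49, so (f) does not meet the standard; on (g) the weight is 34 (the beneficiary's 8 is given no effect), which does not reach 49, so (g) does not meet the standard.
  Not every element is met, so the trustee fails to carry Stage II.3.
The analysis ends at Stage II.3; the beneficiary prevails on this issue.
— Issue III —
At Stage III.1 the beneficiary must meet the preponderance of the evidence (weight exceeds 53): on (h) the weight is 69 (the trustee's 49 is given no effect), which does exceed 53, so (h) meets the standard; on (i) the weight is 54 (the trustee's 22 is given no effect), > 53, so (i) meets the standard.
  Stage III.1 is satisfied; the onus moves to the trustee.
At Stage III.2 the trustee must meet the preponderance of the evidence (weight exceeds 53): on (j) the weight is 53 (the beneficiary's 44 is given no effect), ≤ 53, so (j) does not meet the standard.
  Not every element is met, so the trustee fails to carry Stage III.2.
The analysis ends at Stage III.2; the beneficiary prevails on this issue.
Per-issue: Issue I → beneficiary; Issue II → beneficiary; Issue III → beneficiary. The beneficiary must prevail on every issue; overall, the beneficiary prevails.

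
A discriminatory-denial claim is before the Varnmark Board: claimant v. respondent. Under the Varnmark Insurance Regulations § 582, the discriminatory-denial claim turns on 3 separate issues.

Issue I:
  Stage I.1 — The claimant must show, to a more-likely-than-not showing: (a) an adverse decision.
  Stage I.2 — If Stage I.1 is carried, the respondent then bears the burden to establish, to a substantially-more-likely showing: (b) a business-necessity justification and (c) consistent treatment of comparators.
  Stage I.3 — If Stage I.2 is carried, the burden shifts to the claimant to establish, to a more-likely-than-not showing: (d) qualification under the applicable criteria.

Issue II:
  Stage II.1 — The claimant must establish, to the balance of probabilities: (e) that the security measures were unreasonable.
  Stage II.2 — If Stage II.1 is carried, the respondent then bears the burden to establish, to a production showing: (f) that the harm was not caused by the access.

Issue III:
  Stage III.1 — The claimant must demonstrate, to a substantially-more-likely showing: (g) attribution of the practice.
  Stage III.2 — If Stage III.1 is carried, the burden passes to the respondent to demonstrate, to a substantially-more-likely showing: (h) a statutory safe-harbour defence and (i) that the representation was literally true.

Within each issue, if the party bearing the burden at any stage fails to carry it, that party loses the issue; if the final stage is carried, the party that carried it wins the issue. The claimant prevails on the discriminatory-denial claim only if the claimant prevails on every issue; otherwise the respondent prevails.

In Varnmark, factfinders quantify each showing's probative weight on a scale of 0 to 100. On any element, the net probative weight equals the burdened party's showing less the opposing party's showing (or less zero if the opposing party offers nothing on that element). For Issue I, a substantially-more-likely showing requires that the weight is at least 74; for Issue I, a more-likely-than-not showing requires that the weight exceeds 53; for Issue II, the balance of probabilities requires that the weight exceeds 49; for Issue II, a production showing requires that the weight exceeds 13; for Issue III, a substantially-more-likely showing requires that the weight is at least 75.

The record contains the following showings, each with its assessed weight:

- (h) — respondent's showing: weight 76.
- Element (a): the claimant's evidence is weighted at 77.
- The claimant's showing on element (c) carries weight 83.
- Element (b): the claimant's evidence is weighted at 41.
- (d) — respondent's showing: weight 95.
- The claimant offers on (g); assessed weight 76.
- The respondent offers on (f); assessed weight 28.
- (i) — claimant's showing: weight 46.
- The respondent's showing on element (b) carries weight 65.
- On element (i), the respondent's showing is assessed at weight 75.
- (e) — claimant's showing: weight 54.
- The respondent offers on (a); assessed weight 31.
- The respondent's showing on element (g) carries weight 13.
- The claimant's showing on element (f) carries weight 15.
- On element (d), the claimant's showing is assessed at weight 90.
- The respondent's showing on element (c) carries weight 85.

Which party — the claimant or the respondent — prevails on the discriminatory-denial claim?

— Issue I —
Stage I.1 — burden on claimant; standard: a more-likely-than-not showing (weight exceeds 53).
    (a): 77 − 31 = 46 ≤ 53 [not met]
  The claimant does not carry Stage I.1.
So the respondent prevails on this issue.
— Issue II —
Stage II.1 — burden on claimant; standard: the balance of probabilities (weight exceeds 49).
    (e): 54 > 49 [met]
  All elements met. The burden passes to the respondent.
Stage II.2 — burden on respondent; standard: a production showing (weight exceeds 13).
    (f): 28 − 15 = 13 ≤ 13 [not met]
  Not every element is met, so the respondent fails to carry Stage II.2.
So the claimant prevails on this issue.
— Issue III —
At Stage III.1 the claimant must meet a substantially-more-likely showing (weight is at least 75): on (g) the weight is 76 less the opposing 13 gives net 63, < 75, so (g) does not meet the standard.
  Not every element is met, so the claimant fails to carry Stage III.1.
So the respondent prevails on this issue.
Per-issue: Issue I → respondent; Issue II → claimant; Issue III → respondent. The claimant must prevail on every issue; overall, the respondent prevails.

respondent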